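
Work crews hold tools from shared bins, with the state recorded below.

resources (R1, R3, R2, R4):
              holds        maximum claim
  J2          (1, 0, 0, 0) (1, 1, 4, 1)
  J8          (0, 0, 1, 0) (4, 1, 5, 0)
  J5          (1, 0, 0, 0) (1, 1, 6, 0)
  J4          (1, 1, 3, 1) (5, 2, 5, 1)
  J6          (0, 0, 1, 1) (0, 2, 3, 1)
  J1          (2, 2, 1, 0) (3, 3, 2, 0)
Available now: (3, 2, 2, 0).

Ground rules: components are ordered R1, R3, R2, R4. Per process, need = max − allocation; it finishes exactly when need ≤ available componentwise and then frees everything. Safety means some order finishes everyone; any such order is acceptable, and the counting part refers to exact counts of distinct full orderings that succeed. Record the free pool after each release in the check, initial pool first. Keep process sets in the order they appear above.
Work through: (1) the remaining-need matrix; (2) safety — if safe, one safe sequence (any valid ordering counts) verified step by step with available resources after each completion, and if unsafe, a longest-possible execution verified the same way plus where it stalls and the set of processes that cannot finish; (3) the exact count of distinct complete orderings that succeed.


(1) Outstanding need per process (order R1, R3, R2, R4):
  J2: (0, 1, 4, 1)
  J8: (4, 1, 4, 0)
  J5: (0, 1, 6, 0)
  J4: (4, 1, 2, 0)
  J6: (0, 2, 2, 0)
  J1: (1, 1, 1, 0)
(2) SAFE, for example via the order J1, J4, J2, J5, J8, J6.
Key observation: at J2 the run first touches a limit — (0, 1, 4, 1) against (6, 5, 6, 1), exact on a resource it actually requests.
Verifying each step:
  pool = (3, 2, 2, 0)
  J1: need (1, 1, 1, 0) fits (3, 2, 2, 0); releases (2, 2, 1, 0), pool now (5, 4, 3, 0)
  J4: need (4, 1, 2, 0) fits (5, 4, 3, 0); releases (1, 1, 3, 1), pool now (6, 5, 6, 1)
  J2: need (0, 1, 4, 1) fits (6, 5, 6, 1); releases (1, 0, 0, 0), pool now (7, 5, 6, 1)
  J5: need (0, 1, 6, 0) fits (7, 5, 6, 1); releases (1, 0, 0, 0), pool now (8, 5, 6, 1)
  J8: need (4, 1, 4, 0) fits (8, 5, 6, 1); releases (0, 0, 1, 0), pool now (8, 5, 7, 1)
  J6: need (0, 2, 2, 0) fits (8, 5, 7, 1); releases (0, 0, 1, 1), pool now (8, 5, 8, 2)
(3) The exact count: 48 of the possible complete orderings are safe sequences.


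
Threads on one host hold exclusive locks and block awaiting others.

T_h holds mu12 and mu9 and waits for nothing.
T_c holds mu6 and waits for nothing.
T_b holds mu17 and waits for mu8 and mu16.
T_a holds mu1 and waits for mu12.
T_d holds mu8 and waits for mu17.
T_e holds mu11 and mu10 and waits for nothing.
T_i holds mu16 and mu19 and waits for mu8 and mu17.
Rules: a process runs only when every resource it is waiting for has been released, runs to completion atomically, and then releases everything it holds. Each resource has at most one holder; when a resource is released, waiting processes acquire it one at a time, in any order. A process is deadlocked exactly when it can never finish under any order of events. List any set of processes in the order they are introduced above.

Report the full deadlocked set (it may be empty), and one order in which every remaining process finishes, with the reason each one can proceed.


Deadlocked set: T_b, T_d and T_i.
Key observation: the waits loop around T_b -> T_d -> T_b with no way out; T_i is caught in further circular waits.
The rest can finish in the order T_h, T_e, T_a, T_c.
Step-by-step check:
  T_h waits on nothing -> runs at once and releases mu12 and mu9
  T_e waits on nothing -> runs at once and releases mu11 and mu10
  T_a waits on mu12 — all released -> runs and releases mu1
  T_c waits on nothing -> runs at once and releases mu6


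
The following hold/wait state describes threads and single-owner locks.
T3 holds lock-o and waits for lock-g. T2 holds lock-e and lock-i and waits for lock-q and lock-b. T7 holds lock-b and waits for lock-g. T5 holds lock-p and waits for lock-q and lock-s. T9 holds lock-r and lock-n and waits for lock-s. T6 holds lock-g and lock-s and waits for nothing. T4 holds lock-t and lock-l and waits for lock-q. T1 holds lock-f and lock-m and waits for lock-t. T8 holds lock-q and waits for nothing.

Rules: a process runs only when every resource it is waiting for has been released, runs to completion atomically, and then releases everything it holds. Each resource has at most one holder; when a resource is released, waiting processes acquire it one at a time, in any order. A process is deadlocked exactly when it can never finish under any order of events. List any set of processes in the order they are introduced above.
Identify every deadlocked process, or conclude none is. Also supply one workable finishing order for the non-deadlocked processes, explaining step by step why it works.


No process is deadlocked.
Key observation: although several processes wait, no cycle exists — each chain bottoms out at a free runner.
One completion order for the rest: T8, T6, T7, T4, T5, T3, T2, T9, T1.
Step-by-step check:
  T8: no waits; runs immediately, freeing lock-q
  T6: no waits; runs immediately, freeing lock-g and lock-s
  T7: everything it awaited (lock-g) is free; runs, freeing lock-b
  T4: everything it awaited (lock-q) is free; runs, freeing lock-t and lock-l
  T5: everything it awaited (lock-q and lock-s) is free; runs, freeing lock-p
  T3: everything it awaited (lock-g) is free; runs, freeing lock-o
  T2: everything it awaited (lock-q and lock-b) is free; runs, freeing lock-e and lock-i
  T9: everything it awaited (lock-s) is free; runs, freeing lock-r and lock-n
  T1: everything it awaited (lock-t) is free; runs, freeing lock-f and lock-m


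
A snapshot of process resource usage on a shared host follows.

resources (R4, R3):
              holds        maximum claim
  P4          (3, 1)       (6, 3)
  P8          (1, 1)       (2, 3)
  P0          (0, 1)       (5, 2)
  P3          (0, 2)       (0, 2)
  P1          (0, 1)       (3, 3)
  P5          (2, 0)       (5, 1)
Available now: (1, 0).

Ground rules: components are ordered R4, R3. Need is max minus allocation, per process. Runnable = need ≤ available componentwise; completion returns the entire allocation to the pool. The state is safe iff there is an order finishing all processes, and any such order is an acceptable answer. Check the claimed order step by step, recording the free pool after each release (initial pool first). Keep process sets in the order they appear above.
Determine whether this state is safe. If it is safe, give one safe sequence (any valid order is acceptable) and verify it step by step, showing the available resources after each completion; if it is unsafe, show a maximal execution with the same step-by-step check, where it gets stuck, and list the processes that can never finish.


UNSAFE.
Key observation: the wall is R4: completing P3, P8 brings the pool only to (2, 3), and all the rest need more.
A maximal execution: P3, P8 — then nothing else fits. Check, step by step:
  pool = (1, 0)
  P3: need (0, 0) fits (1, 0); releases (0, 2), pool now (1, 2)
  P8: need (1, 2) fits (1, 2); releases (1, 1), pool now (2, 3)
  blocked: P4 wants (3, 2), pool (2, 3) — not enough R4
  blocked: P0 wants (5, 1), pool (2, 3) — not enough R4
  blocked: P1 wants (3, 2), pool (2, 3) — not enough R4
  blocked: P5 wants (3, 1), pool (2, 3) — not enough R4
Never able to finish: P4, P0, P1 and P5.


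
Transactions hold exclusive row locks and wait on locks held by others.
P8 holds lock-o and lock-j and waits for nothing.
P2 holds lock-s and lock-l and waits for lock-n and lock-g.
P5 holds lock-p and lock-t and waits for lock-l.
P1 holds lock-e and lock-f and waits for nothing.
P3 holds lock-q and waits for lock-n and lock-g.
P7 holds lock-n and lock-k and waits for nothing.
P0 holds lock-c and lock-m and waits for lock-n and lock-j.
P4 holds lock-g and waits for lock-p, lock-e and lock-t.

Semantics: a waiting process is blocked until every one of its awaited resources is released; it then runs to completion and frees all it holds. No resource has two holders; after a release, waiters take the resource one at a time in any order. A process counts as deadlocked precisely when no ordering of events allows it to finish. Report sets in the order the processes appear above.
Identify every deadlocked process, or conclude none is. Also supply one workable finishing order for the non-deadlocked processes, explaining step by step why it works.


Deadlocked set: P2, P5, P3 and P4.
Key observation: the knot is the closed ring of waits P2 -> P4 -> P5 -> P2; P3 waits into the deadlock from upstream.
The rest can finish in the order P1, P8, P7, P0.
Verifying each step:
  run P1 (it waits on nothing); releases lock-e and lock-f
  run P8 (it waits on nothing); releases lock-o and lock-j
  run P7 (it waits on nothing); releases lock-n and lock-k
  P0 waits on lock-n and lock-j — all released -> runs and releases lock-c and lock-m


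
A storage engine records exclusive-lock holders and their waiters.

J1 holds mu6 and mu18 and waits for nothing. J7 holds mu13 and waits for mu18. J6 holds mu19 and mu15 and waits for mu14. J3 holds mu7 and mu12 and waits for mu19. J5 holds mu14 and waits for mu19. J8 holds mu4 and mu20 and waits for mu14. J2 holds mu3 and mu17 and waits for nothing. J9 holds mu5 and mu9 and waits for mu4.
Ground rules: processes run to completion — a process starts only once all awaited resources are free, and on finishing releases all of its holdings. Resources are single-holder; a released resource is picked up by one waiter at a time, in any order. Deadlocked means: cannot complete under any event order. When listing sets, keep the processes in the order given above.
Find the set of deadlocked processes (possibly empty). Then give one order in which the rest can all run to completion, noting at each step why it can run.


The deadlocked set is J6, J3, J5, J8 and J9.
Key observation: the cycle J6 -> J5 -> J6 can never break — each member waits on the next; J3, J8 and J9 wait into the deadlock from upstream.
A valid finishing order for the others: J2, J1, J7.
Walking it through:
  J2: no waits; runs immediately, freeing mu3 and mu17
  J1: no waits; runs immediately, freeing mu6 and mu18
  J7: everything it awaited (mu18) is free; runs, freeing mu13


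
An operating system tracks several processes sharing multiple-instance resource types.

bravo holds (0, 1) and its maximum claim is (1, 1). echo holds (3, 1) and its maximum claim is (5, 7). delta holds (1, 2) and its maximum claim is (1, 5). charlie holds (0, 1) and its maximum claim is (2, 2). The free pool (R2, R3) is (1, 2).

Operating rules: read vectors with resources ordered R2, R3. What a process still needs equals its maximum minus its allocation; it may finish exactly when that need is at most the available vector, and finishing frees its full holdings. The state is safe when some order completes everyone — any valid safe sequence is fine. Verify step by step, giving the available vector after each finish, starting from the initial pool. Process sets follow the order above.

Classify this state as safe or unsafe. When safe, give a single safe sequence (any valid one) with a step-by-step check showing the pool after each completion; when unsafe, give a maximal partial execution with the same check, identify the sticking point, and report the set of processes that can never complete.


SAFE. One safe sequence: bravo, delta, charlie, echo.
Key observation: the first exact fit in this order is bravo — it needs (1, 0) with (1, 2) free, meeting a requested resource to the last unit.
Walking it through:
  pool = (1, 2)
  run bravo (needs (1, 0), free (1, 2)); after release of (0, 1) the pool is (1, 3)
  run delta (needs (0, 3), free (1, 3)); after release of (1, 2) the pool is (2, 5)
  run charlie (needs (2, 1), free (2, 5)); after release of (0, 1) the pool is (2, 6)
  run echo (needs (2, 6), free (2, 6)); after release of (3, 1) the pool is (5, 7)


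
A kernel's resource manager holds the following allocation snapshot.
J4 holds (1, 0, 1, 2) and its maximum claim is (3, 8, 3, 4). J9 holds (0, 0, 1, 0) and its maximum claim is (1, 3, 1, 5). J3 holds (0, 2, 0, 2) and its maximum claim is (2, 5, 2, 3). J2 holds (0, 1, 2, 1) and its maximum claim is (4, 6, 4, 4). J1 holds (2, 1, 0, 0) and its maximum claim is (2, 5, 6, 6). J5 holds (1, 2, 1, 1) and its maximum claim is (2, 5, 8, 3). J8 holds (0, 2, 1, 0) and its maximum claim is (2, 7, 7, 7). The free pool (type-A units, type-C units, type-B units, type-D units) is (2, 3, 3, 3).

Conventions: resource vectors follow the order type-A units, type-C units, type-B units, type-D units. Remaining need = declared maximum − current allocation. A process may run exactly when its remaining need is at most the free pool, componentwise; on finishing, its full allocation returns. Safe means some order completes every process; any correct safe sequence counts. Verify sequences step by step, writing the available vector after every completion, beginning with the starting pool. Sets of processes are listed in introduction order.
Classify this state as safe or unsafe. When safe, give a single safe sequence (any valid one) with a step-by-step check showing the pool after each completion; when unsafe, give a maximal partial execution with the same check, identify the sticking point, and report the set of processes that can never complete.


UNSAFE — no complete ordering exists.
Key observation: after J3, J9 the pool peaks at (2, 5, 4, 5), and each blocked process is short somewhere: J4 on type-C units; J2 on type-A units; J1 on type-B units, type-D units; J5 on type-B units; J8 on type-B units, type-D units.
Going as far as possible: J3, J9; after that, nothing fits. Verifying each step:
  pool = (2, 3, 3, 3)
  run J3 (needs (2, 3, 2, 1), free (2, 3, 3, 3)); after release of (0, 2, 0, 2) the pool is (2, 5, 3, 5)
  run J9 (needs (1, 3, 0, 5), free (2, 5, 3, 5)); after release of (0, 0, 1, 0) the pool is (2, 5, 4, 5)
  J4 still needs (2, 8, 2, 2) but only (2, 5, 4, 5) is free — short on type-C units
  J2 still needs (4, 5, 2, 3) but only (2, 5, 4, 5) is free — short on type-A units
  J1 still needs (0, 4, 6, 6) but only (2, 5, 4, 5) is free — short on type-B units and type-D units
  J5 still needs (1, 3, 7, 2) but only (2, 5, 4, 5) is free — short on type-B units
  J8 still needs (2, 5, 6, 7) but only (2, 5, 4, 5) is free — short on type-B units and type-D units
Never able to finish: J4, J2, J1, J5 and J8.


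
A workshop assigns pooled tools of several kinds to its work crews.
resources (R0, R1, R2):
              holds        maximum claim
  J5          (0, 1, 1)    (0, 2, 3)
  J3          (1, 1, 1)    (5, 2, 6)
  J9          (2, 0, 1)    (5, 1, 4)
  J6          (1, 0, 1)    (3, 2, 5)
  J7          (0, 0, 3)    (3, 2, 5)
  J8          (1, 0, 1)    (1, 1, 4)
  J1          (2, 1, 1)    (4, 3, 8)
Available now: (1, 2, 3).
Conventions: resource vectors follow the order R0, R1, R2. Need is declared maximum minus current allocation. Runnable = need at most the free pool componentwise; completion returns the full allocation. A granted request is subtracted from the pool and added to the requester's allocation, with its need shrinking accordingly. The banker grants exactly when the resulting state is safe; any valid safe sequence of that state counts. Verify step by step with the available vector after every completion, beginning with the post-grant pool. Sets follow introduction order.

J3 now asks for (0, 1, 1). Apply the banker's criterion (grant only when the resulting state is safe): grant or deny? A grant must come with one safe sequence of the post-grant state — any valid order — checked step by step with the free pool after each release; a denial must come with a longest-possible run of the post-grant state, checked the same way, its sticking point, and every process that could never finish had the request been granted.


GRANT. The post-grant state is safe; one safe sequence: J5, J8, J6, J9, J3, J1, J7.
Key observation: even at the reduced pool (1, 1, 2), J5 fits immediately, so safety survives the grant.
Check on the post-grant state, step by step:
  pool = (1, 1, 2)
  J5: need (0, 1, 2) fits (1, 1, 2); releases (0, 1, 1), pool now (1, 2, 3)
  J8: need (0, 1, 3) fits (1, 2, 3); releases (1, 0, 1), pool now (2, 2, 4)
  J6: need (2, 2, 4) fits (2, 2, 4); releases (1, 0, 1), pool now (3, 2, 5)
  J9: need (3, 1, 3) fits (3, 2, 5); releases (2, 0, 1), pool now (5, 2, 6)
  J3: need (4, 0, 4) fits (5, 2, 6); releases (1, 2, 2), pool now (6, 4, 8)
  J1: need (2, 2, 7) fits (6, 4, 8); releases (2, 1, 1), pool now (8, 5, 9)
  J7: need (3, 2, 2) fits (8, 5, 9); releases (0, 0, 3), pool now (8, 5, 12)


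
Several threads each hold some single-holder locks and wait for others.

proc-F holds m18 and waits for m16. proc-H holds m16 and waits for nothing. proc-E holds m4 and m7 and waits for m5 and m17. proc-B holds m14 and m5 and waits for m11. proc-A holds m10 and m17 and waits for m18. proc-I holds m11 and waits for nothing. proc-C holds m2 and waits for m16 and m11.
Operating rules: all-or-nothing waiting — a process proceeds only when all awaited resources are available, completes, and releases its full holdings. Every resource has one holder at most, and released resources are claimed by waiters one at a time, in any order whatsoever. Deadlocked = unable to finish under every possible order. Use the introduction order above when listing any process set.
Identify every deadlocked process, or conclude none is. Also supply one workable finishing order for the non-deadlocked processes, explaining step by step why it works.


The deadlocked set is empty.
Key observation: although several processes wait, no cycle exists — each chain bottoms out at a free runner.
The rest can finish in the order proc-I, proc-B, proc-H, proc-F, proc-A, proc-C, proc-E.
Step-by-step check:
  proc-I waits on nothing -> runs at once and releases m11
  run proc-B (all its waits — m11 — are resolved); releases m14 and m5
  proc-H waits on nothing -> runs at once and releases m16
  run proc-F (all its waits — m16 — are resolved); releases m18
  run proc-A (all its waits — m18 — are resolved); releases m10 and m17
  run proc-C (all its waits — m16 and m11 — are resolved); releases m2
  run proc-E (all its waits — m5 and m17 — are resolved); releases m4 and m7


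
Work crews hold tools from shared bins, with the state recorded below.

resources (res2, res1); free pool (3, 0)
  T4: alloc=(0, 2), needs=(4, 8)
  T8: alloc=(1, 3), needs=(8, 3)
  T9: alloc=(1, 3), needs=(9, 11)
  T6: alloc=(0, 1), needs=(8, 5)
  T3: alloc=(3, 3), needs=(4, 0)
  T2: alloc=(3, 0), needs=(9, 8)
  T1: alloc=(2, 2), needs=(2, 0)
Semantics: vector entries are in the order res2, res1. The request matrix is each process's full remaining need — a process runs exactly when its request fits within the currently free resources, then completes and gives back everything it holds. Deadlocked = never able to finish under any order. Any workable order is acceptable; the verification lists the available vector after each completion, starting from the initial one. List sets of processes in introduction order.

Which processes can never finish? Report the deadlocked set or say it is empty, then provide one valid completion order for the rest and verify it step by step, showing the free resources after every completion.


No process is deadlocked.
Key observation: starting with T1, each completion frees enough for the next — no one is permanently blocked.
A valid finishing order for the others: T1, T3, T6, T8, T4, T9, T2. Verifying each step:
  pool = (3, 0)
  T1 needs (2, 0) <= (3, 0) -> finishes; pool += (2, 2) = (5, 2)
  T3 needs (4, 0) <= (5, 2) -> finishes; pool += (3, 3) = (8, 5)
  T6 needs (8, 5) <= (8, 5) -> finishes; pool += (0, 1) = (8, 6)
  T8 needs (8, 3) <= (8, 6) -> finishes; pool += (1, 3) = (9, 9)
  T4 needs (4, 8) <= (9, 9) -> finishes; pool += (0, 2) = (9, 11)
  T9 needs (9, 11) <= (9, 11) -> finishes; pool += (1, 3) = (10, 14)
  T2 needs (9, 8) <= (10, 14) -> finishes; pool += (3, 0) = (13, 14)


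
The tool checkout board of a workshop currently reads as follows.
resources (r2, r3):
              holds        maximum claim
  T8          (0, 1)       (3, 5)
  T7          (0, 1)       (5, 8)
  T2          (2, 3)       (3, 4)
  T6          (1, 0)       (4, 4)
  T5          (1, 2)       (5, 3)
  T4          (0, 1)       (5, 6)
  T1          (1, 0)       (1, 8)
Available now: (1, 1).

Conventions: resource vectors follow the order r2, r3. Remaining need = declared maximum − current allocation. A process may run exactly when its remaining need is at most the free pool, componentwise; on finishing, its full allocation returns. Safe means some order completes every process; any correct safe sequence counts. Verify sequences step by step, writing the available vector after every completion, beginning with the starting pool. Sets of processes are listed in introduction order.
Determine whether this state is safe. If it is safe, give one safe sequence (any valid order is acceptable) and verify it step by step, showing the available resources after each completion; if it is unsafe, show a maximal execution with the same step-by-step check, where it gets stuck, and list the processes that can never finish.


The state is SAFE; one workable sequence: T2, T6, T5, T4, T7, T8, T1.
Key observation: the first exact fit in this order is T2 — it needs (1, 1) with (1, 1) free, meeting a requested resource to the last unit.
Step-by-step check:
  pool = (1, 1)
  T2: need (1, 1) fits (1, 1); releases (2, 3), pool now (3, 4)
  T6: need (3, 4) fits (3, 4); releases (1, 0), pool now (4, 4)
  T5: need (4, 1) fits (4, 4); releases (1, 2), pool now (5, 6)
  T4: need (5, 5) fits (5, 6); releases (0, 1), pool now (5, 7)
  T7: need (5, 7) fits (5, 7); releases (0, 1), pool now (5, 8)
  T8: need (3, 4) fits (5, 8); releases (0, 1), pool now (5, 9)
  T1: need (0, 8) fits (5, 9); releases (1, 0), pool now (6, 9)


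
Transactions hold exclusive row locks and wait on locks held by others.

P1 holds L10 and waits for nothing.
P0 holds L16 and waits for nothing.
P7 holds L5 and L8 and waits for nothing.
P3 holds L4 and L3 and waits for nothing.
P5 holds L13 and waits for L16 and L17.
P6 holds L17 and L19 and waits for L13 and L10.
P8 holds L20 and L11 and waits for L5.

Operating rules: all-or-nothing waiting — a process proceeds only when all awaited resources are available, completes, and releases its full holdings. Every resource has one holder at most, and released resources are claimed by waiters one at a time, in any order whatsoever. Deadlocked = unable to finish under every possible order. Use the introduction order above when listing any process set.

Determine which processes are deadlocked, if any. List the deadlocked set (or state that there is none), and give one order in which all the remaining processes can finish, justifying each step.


Deadlocked set: P5 and P6.
Key observation: along P5 -> P6 -> P5, each member waits on what the next one holds — a deadlock; no other process is dragged down with it.
The rest can finish in the order P1, P3, P0, P7, P8.
Walking it through:
  P1 waits on nothing -> runs at once and releases L10
  P3 waits on nothing -> runs at once and releases L4 and L3
  P0 waits on nothing -> runs at once and releases L16
  P7 waits on nothing -> runs at once and releases L5 and L8
  P8 waits on L5 — all released -> runs and releases L20 and L11


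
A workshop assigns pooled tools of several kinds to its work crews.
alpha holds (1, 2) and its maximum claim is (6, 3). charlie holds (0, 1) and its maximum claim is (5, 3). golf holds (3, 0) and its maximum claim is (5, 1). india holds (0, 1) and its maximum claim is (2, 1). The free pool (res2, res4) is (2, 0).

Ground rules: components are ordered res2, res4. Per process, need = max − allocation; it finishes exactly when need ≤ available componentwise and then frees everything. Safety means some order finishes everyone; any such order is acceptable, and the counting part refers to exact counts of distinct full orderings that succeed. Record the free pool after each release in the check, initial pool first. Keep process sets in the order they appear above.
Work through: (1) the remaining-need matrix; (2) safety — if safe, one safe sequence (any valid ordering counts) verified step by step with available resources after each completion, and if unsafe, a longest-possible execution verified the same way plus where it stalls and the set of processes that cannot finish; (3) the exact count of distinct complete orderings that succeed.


(1) Need matrix, components ordered res2, res4:
  alpha: (5, 1)
  charlie: (5, 2)
  golf: (2, 1)
  india: (2, 0)
(2) SAFE, for example via the order india, golf, alpha, charlie.
Key observation: india is the earliest step where a requested resource binds exactly: need (2, 0), pool (2, 0) at its turn.
Verifying each step:
  pool = (2, 0)
  run india (needs (2, 0), free (2, 0)); after release of (0, 1) the pool is (2, 1)
  run golf (needs (2, 1), free (2, 1)); after release of (3, 0) the pool is (5, 1)
  run alpha (needs (5, 1), free (5, 1)); after release of (1, 2) the pool is (6, 3)
  run charlie (needs (5, 2), free (6, 3)); after release of (0, 1) the pool is (6, 4)
(3) The exact count: 1 of the possible complete orderings is a safe sequence.


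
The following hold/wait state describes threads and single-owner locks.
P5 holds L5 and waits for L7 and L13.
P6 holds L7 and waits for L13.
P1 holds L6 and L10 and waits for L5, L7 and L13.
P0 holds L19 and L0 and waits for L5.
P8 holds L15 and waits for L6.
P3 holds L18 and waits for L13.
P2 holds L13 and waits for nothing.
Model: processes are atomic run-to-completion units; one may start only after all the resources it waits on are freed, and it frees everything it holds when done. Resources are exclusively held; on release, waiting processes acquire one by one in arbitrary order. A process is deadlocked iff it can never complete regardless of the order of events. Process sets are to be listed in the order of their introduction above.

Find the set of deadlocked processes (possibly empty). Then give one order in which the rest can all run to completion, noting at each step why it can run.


The deadlocked set is empty.
Key observation: the wait graph is acyclic; completion cascades from the unblocked processes through everyone else.
A valid finishing order for the others: P2, P3, P6, P5, P1, P8, P0.
Verifying each step:
  run P2 (it waits on nothing); releases L13
  P3 waits on L13 — all released -> runs and releases L18
  P6 waits on L13 — all released -> runs and releases L7
  P5 waits on L7 and L13 — all released -> runs and releases L5
  P1 waits on L5, L7 and L13 — all released -> runs and releases L6 and L10
  P8 waits on L6 — all released -> runs and releases L15
  P0 waits on L5 — all released -> runs and releases L19 and L0


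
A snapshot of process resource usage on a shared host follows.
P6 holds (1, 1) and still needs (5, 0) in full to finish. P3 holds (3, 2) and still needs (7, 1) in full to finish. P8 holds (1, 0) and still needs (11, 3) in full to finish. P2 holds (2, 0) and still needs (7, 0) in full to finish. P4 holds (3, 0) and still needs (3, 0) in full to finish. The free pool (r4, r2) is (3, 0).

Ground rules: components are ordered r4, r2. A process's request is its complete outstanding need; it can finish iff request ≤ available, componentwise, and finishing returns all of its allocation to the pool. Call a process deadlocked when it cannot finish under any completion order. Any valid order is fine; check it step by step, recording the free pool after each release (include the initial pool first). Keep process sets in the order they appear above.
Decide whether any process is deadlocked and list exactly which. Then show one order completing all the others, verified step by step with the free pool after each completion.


No process is deadlocked.
Key observation: starting with P4, each completion frees enough for the next — no one is permanently blocked.
A valid finishing order for the others: P4, P6, P2, P3, P8. Step-by-step check:
  pool = (3, 0)
  P4 needs (3, 0) <= (3, 0) -> finishes; pool += (3, 0) = (6, 0)
  P6 needs (5, 0) <= (6, 0) -> finishes; pool += (1, 1) = (7, 1)
  P2 needs (7, 0) <= (7, 1) -> finishes; pool += (2, 0) = (9, 1)
  P3 needs (7, 1) <= (9, 1) -> finishes; pool += (3, 2) = (12, 3)
  P8 needs (11, 3) <= (12, 3) -> finishes; pool += (1, 0) = (13, 3)


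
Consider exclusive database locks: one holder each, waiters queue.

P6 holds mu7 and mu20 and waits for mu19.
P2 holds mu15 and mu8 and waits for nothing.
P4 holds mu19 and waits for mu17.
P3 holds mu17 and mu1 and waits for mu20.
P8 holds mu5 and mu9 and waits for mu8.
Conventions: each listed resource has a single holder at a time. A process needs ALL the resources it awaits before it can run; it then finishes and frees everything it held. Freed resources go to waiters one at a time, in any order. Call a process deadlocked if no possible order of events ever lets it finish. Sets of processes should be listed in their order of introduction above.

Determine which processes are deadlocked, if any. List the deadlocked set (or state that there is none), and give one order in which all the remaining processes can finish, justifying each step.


Deadlocked set: P6, P4 and P3.
Key observation: the loop P6 -> P4 -> P3 -> P6 blocks itself forever; no other process is dragged down with it.
One completion order for the rest: P2, P8.
Walking it through:
  P2: no waits; runs immediately, freeing mu15 and mu8
  P8: everything it awaited (mu8) is free; runs, freeing mu5 and mu9


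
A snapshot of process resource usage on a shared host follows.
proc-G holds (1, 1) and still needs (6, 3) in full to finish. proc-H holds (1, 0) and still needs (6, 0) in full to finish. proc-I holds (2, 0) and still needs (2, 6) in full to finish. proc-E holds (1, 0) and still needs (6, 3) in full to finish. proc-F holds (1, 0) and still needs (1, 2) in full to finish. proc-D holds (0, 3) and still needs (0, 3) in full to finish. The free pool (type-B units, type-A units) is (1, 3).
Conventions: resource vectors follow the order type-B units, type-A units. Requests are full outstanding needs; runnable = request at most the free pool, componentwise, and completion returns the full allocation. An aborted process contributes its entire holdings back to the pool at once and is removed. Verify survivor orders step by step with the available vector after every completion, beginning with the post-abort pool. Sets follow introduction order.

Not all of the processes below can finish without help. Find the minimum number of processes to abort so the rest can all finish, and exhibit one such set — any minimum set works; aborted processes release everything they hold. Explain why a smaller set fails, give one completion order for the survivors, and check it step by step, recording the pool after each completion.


Minimum abort set: proc-H and proc-E.
Key observation: no ordering could ever have run proc-G before the abort of proc-H and proc-E; with (2, 0) back in the pool it fits at step 4.
Why nothing smaller works — every single abort fails: proc-G alone leaves proc-H blocked (short on type-B units); proc-H alone leaves proc-G blocked (short on type-B units); proc-I alone leaves proc-G blocked (short on type-B units); proc-E alone leaves proc-G blocked (short on type-B units); proc-F alone leaves proc-G blocked (short on type-B units); proc-D alone leaves proc-G blocked (short on type-B units).
Survivors finish in the order: proc-D, proc-I, proc-F, proc-G. Step-by-step check (pool after the aborts first):
  pool = (3, 3)
  proc-D needs (0, 3) <= (3, 3) -> finishes; pool += (0, 3) = (3, 6)
  proc-I needs (2, 6) <= (3, 6) -> finishes; pool += (2, 0) = (5, 6)
  proc-F needs (1, 2) <= (5, 6) -> finishes; pool += (1, 0) = (6, 6)
  proc-G needs (6, 3) <= (6, 6) -> finishes; pool += (1, 1) = (7, 7)


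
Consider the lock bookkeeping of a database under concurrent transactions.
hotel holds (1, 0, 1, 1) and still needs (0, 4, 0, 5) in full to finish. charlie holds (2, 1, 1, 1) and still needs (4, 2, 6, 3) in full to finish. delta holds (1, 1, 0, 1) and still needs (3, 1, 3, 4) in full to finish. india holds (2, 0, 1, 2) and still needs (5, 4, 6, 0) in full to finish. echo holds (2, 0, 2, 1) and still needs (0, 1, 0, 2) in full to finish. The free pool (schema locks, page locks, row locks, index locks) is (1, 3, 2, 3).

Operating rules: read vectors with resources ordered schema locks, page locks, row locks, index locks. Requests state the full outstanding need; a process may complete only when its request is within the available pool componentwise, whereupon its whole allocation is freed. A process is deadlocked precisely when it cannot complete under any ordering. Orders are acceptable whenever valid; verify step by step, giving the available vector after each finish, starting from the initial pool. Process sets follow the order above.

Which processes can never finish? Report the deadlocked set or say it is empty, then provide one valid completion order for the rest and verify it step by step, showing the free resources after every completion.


Deadlocked set: charlie and india.
Key observation: echo, delta, hotel can finish, but then (5, 4, 5, 6) is all there is, and the blocked group's row locks demands exceed it.
One completion order for the rest: echo, delta, hotel. Verifying each step:
  pool = (1, 3, 2, 3)
  echo needs (0, 1, 0, 2) <= (1, 3, 2, 3) -> finishes; pool += (2, 0, 2, 1) = (3, 3, 4, 4)
  delta needs (3, 1, 3, 4) <= (3, 3, 4, 4) -> finishes; pool += (1, 1, 0, 1) = (4, 4, 4, 5)
  hotel needs (0, 4, 0, 5) <= (4, 4, 4, 5) -> finishes; pool += (1, 0, 1, 1) = (5, 4, 5, 6)
The blocked processes can never fit:
  charlie still needs (4, 2, 6, 3) but only (5, 4, 5, 6) is free — short on row locks
  india still needs (5, 4, 6, 0) but only (5, 4, 5, 6) is free — short on row locks


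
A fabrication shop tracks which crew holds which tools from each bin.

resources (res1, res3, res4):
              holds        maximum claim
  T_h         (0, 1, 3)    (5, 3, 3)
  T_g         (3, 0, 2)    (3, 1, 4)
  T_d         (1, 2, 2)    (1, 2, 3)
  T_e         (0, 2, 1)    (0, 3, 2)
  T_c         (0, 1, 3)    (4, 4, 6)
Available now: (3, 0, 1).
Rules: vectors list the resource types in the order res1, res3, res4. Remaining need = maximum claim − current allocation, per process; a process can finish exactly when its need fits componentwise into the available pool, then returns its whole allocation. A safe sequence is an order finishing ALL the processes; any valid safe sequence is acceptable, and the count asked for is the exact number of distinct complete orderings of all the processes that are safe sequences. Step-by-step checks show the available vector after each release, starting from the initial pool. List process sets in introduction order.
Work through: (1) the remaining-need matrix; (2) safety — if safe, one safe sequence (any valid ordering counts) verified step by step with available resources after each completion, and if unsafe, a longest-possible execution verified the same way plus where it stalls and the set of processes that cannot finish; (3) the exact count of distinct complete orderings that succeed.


(1) Need matrix, components ordered res1, res3, res4:
  T_h: (5, 2, 0)
  T_g: (0, 1, 2)
  T_d: (0, 0, 1)
  T_e: (0, 1, 1)
  T_c: (4, 3, 3)
(2) SAFE, for example via the order T_d, T_g, T_h, T_c, T_e.
Key observation: at T_d the run first touches a limit — (0, 0, 1) against (3, 0, 1), exact on a resource it actually requests.
Walking it through:
  pool = (3, 0, 1)
  T_d: need (0, 0, 1) fits (3, 0, 1); releases (1, 2, 2), pool now (4, 2, 3)
  T_g: need (0, 1, 2) fits (4, 2, 3); releases (3, 0, 2), pool now (7, 2, 5)
  T_h: need (5, 2, 0) fits (7, 2, 5); releases (0, 1, 3), pool now (7, 3, 8)
  T_c: need (4, 3, 3) fits (7, 3, 8); releases (0, 1, 3), pool now (7, 4, 11)
  T_e: need (0, 1, 1) fits (7, 4, 11); releases (0, 2, 1), pool now (7, 6, 12)
(3) The exact count: 7 of the possible complete orderings are safe sequences.


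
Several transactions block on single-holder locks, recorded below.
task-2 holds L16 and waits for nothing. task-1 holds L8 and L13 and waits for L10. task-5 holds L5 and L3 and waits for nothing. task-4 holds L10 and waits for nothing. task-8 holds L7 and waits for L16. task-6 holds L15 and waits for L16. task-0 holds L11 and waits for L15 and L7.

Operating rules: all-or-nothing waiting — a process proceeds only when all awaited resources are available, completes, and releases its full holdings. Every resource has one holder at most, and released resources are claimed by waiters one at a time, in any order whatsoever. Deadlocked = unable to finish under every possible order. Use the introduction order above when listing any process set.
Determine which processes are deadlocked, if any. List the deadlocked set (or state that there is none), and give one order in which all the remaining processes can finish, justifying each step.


The deadlocked set is empty.
Key observation: all waits point, directly or indirectly, at processes that can finish, so nothing is permanently blocked.
One completion order for the rest: task-2, task-4, task-5, task-8, task-6, task-0, task-1.
Check, step by step:
  task-2 waits on nothing -> runs at once and releases L16
  task-4 waits on nothing -> runs at once and releases L10
  task-5 waits on nothing -> runs at once and releases L5 and L3
  task-8 waits on L16 — all released -> runs and releases L7
  task-6 waits on L16 — all released -> runs and releases L15
  task-0 waits on L15 and L7 — all released -> runs and releases L11
  task-1 waits on L10 — all released -> runs and releases L8 and L13


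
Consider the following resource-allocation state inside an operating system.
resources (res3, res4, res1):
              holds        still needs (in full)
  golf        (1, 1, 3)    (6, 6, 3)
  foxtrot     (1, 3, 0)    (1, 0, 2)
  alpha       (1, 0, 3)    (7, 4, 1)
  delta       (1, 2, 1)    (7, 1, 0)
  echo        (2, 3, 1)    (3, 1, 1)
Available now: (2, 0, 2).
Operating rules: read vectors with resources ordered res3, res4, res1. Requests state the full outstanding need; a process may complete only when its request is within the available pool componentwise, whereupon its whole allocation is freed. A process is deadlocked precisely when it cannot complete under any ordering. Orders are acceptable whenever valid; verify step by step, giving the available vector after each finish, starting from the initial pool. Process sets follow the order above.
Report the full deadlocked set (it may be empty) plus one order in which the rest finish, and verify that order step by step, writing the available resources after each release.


Deadlocked: golf, alpha and delta.
Key observation: after foxtrot, echo complete, (5, 6, 3) is the best the pool ever gets, yet each leftover process wants more res3.
One completion order for the rest: foxtrot, echo. Check, step by step:
  pool = (2, 0, 2)
  foxtrot: need (1, 0, 2) fits (2, 0, 2); releases (1, 3, 0), pool now (3, 3, 2)
  echo: need (3, 1, 1) fits (3, 3, 2); releases (2, 3, 1), pool now (5, 6, 3)
The blocked processes can never fit:
  golf cannot run: need (6, 6, 3) vs free (5, 6, 3) (insufficient res3)
  alpha cannot run: need (7, 4, 1) vs free (5, 6, 3) (insufficient res3)
  delta cannot run: need (7, 1, 0) vs free (5, 6, 3) (insufficient res3)


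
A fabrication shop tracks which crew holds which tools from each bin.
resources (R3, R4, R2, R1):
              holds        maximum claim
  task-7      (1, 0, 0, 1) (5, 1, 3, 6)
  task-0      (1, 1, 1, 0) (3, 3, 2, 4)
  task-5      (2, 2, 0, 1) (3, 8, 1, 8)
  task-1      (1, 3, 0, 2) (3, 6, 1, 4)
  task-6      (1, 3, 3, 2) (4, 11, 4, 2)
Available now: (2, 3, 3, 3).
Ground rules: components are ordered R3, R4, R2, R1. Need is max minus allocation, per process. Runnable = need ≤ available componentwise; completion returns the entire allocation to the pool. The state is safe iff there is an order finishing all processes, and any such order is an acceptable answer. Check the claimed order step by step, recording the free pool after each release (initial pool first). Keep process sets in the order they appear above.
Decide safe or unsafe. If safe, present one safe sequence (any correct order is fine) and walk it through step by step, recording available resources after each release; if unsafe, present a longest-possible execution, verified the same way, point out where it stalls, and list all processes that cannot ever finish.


UNSAFE — no complete ordering exists.
Key observation: after task-1, task-0, task-7 the pool peaks at (5, 7, 4, 6), and each blocked process is short somewhere: task-5 on R1; task-6 on R4.
The run task-1, task-0, task-7 cannot be extended any further. Check, step by step:
  pool = (2, 3, 3, 3)
  task-1: need (2, 3, 1, 2) fits (2, 3, 3, 3); releases (1, 3, 0, 2), pool now (3, 6, 3, 5)
  task-0: need (2, 2, 1, 4) fits (3, 6, 3, 5); releases (1, 1, 1, 0), pool now (4, 7, 4, 5)
  task-7: need (4, 1, 3, 5) fits (4, 7, 4, 5); releases (1, 0, 0, 1), pool now (5, 7, 4, 6)
  task-5 cannot run: need (1, 6, 1, 7) vs free (5, 7, 4, 6) (insufficient R1)
  task-6 cannot run: need (3, 8, 1, 0) vs free (5, 7, 4, 6) (insufficient R4)
Never able to finish: task-5 and task-6.
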